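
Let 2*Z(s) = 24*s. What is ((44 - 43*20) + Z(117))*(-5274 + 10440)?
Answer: 3037608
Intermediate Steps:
Z(s) = 12*s (Z(s) = (24*s)/2 = 12*s)
((44 - 43*20) + Z(117))*(-5274 + 10440) = ((44 - 43*20) + 12*117)*(-5274 + 10440) = ((44 - 860) + 1404)*5166 = (-816 + 1404)*5166 = 588*5166 = 3037608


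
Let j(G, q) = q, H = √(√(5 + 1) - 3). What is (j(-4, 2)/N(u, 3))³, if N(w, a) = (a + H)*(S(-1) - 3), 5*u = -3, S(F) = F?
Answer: -1/(8*(3 + I*√(3 - √6))³) ≈ -0.0031634 + 0.002816*I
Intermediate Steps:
u = -⅗ (u = (⅕)*(-3) = -⅗ ≈ -0.60000)
H = √(-3 + √6) (H = √(√6 - 3) = √(-3 + √6) ≈ 0.74196*I)
N(w, a) = -4*a - 4*√(-3 + √6) (N(w, a) = (a + √(-3 + √6))*(-1 - 3) = (a + √(-3 + √6))*(-4) = -4*a - 4*√(-3 + √6))
(j(-4, 2)/N(u, 3))³ = (2/(-4*3 - 4*I*√(3 - √6)))³ = (2/(-12 - 4*I*√(3 - √6)))³ = 8/(-12 - 4*I*√(3 - √6))³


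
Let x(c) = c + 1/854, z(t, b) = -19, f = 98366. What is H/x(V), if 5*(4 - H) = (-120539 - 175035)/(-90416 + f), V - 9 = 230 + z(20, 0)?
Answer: 194103098/3734134875 ≈ 0.051981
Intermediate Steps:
V = 220 (V = 9 + (230 - 19) = 9 + 211 = 220)
H = 227287/19875 (H = 4 - (-120539 - 175035)/(5*(-90416 + 98366)) = 4 - (-295574)/(5*7950) = 4 - ⅕*(-147787/3975) = 4 + 147787/19875 = 227287/19875 ≈ 11.436)
x(c) = 1/854 + c (x(c) = c + 1/854 = 1/854 + c)
H/x(V) = 227287/(19875*(1/854 + 220)) = 227287/(19875*(187881/854)) = (227287/19875)*(854/187881) = 194103098/3734134875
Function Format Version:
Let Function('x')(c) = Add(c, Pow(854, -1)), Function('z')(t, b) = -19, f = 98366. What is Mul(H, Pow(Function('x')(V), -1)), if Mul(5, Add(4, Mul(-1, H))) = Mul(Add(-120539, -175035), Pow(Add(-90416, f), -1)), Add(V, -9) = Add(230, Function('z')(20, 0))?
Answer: Rational(194103098, 3734134875) ≈ 0.051981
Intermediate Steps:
V = 220 (V = Add(9, Add(230, -19)) = Add(9, 211) = 220)
H = Rational(227287, 19875) (H = Add(4, Mul(Rational(-1, 5), Mul(Add(-120539, -175035), Pow(Add(-90416, 98366), -1)))) = Add(4, Mul(Rational(-1, 5), Mul(-295574, Pow(7950, -1)))) = Add(4, Mul(Rational(-1, 5), Mul(-295574, Rational(1, 7950)))) = Add(4, Mul(Rational(-1, 5), Rational(-147787, 3975))) = Add(4, Rational(147787, 19875)) = Rational(227287, 19875) ≈ 11.436)
Function('x')(c) = Add(Rational(1, 854), c) (Function('x')(c) = Add(c, Rational(1, 854)) = Add(Rational(1, 854), c))
Mul(H, Pow(Function('x')(V), -1)) = Mul(Rational(227287, 19875), Pow(Add(Rational(1, 854), 220), -1)) = Mul(Rational(227287, 19875), Pow(Rational(187881, 854), -1)) = Mul(Rational(227287, 19875), Rational(854, 187881)) = Rational(194103098, 3734134875)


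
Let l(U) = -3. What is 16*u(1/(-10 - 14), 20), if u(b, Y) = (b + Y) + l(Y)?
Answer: 814/3 ≈ 271.33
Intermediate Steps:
u(b, Y) = -3 + Y + b (u(b, Y) = (b + Y) - 3 = (Y + b) - 3 = -3 + Y + b)
16*u(1/(-10 - 14), 20) = 16*(-3 + 20 + 1/(-10 - 14)) = 16*(-3 + 20 + 1/(-24)) = 16*(-3 + 20 - 1/24) = 16*(407/24) = 814/3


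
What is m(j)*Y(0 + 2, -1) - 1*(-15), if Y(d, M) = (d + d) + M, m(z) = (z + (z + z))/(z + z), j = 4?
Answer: 39/2 ≈ 19.500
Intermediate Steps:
m(z) = 3/2 (m(z) = (z + 2*z)/((2*z)) = (3*z)*(1/(2*z)) = 3/2)
Y(d, M) = M + 2*d (Y(d, M) = 2*d + M = M + 2*d)
m(j)*Y(0 + 2, -1) - 1*(-15) = 3*(-1 + 2*(0 + 2))/2 - 1*(-15) = 3*(-1 + 2*2)/2 + 15 = 3*(-1 + 4)/2 + 15 = (3/2)*3 + 15 = 9/2 + 15 = 39/2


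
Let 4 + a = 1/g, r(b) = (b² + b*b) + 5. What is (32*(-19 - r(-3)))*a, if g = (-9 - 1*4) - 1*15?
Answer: 5424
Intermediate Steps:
g = -28 (g = (-9 - 4) - 15 = -13 - 15 = -28)
r(b) = 5 + 2*b² (r(b) = (b² + b²) + 5 = 2*b² + 5 = 5 + 2*b²)
a = -113/28 (a = -4 + 1/(-28) = -4 - 1/28 = -113/28 ≈ -4.0357)
(32*(-19 - r(-3)))*a = (32*(-19 - (5 + 2*(-3)²)))*(-113/28) = (32*(-19 - (5 + 2*9)))*(-113/28) = (32*(-19 - (5 + 18)))*(-113/28) = (32*(-19 - 1*23))*(-113/28) = (32*(-19 - 23))*(-113/28) = (32*(-42))*(-113/28) = -1344*(-113/28) = 5424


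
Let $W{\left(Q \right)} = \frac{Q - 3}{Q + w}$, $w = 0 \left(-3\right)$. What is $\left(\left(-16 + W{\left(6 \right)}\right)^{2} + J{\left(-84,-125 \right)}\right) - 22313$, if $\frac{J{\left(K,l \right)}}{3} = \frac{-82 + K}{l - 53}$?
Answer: $- \frac{7856903}{356} \approx -22070.0$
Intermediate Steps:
$w = 0$
$W{\left(Q \right)} = \frac{-3 + Q}{Q}$ ($W{\left(Q \right)} = \frac{Q - 3}{Q + 0} = \frac{-3 + Q}{Q}$)
$J{\left(K,l \right)} = \frac{3 \left(-82 + K\right)}{-53 + l}$ ($J{\left(K,l \right)} = 3 \frac{-82 + K}{l - 53} = 3 \frac{-82 + K}{-53 + l} = \frac{3 \left(-82 + K\right)}{-53 + l}$)
$\left(\left(-16 + W{\left(6 \right)}\right)^{2} + J{\left(-84,-125 \right)}\right) - 22313 = \left(\left(-16 + \frac{-3 + 6}{6}\right)^{2} + \frac{3 \left(-82 - 84\right)}{-53 - 125}\right) - 22313 = \left(\left(-16 + \frac{1}{6} \cdot 3\right)^{2} + 3 \frac{1}{-178} \left(-166\right)\right) - 22313 = \left(\left(-16 + \frac{1}{2}\right)^{2} + 3 \left(- \frac{1}{178}\right) \left(-166\right)\right) - 22313 = \left(\left(- \frac{31}{2}\right)^{2} + \frac{249}{89}\right) - 22313 = \left(\frac{961}{4} + \frac{249}{89}\right) - 22313 = \frac{86525}{356} - 22313 = - \frac{7856903}{356}$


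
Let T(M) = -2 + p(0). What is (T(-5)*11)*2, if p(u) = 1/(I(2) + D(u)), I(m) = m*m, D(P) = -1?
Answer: -110/3 ≈ -36.667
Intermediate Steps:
I(m) = m²
p(u) = ⅓ (p(u) = 1/(2² - 1) = 1/(4 - 1) = 1/3 = ⅓)
T(M) = -5/3 (T(M) = -2 + ⅓ = -5/3)
(T(-5)*11)*2 = -5/3*11*2 = -55/3*2 = -110/3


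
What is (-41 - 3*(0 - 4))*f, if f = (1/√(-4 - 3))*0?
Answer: 0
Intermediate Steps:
f = 0 (f = (1/√(-7))*0 = (1/(I*√7))*0 = (1*(-I*√7/7))*0 = -I*√7/7*0 = 0)
(-41 - 3*(0 - 4))*f = (-41 - 3*(0 - 4))*0 = (-41 - 3*(-4))*0 = (-41 + 12)*0 = -29*0 = 0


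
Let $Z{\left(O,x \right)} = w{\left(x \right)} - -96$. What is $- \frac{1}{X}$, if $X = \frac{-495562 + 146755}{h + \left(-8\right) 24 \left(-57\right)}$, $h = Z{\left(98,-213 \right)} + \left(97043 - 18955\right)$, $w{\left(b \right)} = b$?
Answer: $\frac{88915}{348807} \approx 0.25491$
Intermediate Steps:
$Z{\left(O,x \right)} = 96 + x$ ($Z{\left(O,x \right)} = x - -96 = x + 96 = 96 + x$)
$h = 77971$ ($h = \left(96 - 213\right) + \left(97043 - 18955\right) = -117 + \left(97043 - 18955\right) = -117 + 78088 = 77971$)
$X = - \frac{348807}{88915}$ ($X = \frac{-495562 + 146755}{77971 + \left(-8\right) 24 \left(-57\right)} = - \frac{348807}{77971 - -10944} = - \frac{348807}{77971 + 10944} = - \frac{348807}{88915} \approx -3.9229$)
$- \frac{1}{X} = - \frac{1}{- \frac{348807}{88915}} = \left(-1\right) \left(- \frac{88915}{348807}\right) = \frac{88915}{348807}$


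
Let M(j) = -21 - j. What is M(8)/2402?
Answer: -29/2402 ≈ -0.012073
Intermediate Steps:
M(8)/2402 = (-21 - 1*8)/2402 = (-21 - 8)*(1/2402) = -29*1/2402 = -29/2402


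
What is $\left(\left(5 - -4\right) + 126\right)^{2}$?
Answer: $18225$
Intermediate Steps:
$\left(\left(5 - -4\right) + 126\right)^{2} = \left(\left(5 + 4\right) + 126\right)^{2} = \left(9 + 126\right)^{2} = 135^{2} = 18225$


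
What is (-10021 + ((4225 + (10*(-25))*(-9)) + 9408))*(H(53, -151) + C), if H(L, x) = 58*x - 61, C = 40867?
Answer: 187865376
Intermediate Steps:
H(L, x) = -61 + 58*x
(-10021 + ((4225 + (10*(-25))*(-9)) + 9408))*(H(53, -151) + C) = (-10021 + ((4225 + (10*(-25))*(-9)) + 9408))*((-61 + 58*(-151)) + 40867) = (-10021 + ((4225 - 250*(-9)) + 9408))*((-61 - 8758) + 40867) = (-10021 + ((4225 + 2250) + 9408))*(-8819 + 40867) = (-10021 + (6475 + 9408))*32048 = (-10021 + 15883)*32048 = 5862*32048 = 187865376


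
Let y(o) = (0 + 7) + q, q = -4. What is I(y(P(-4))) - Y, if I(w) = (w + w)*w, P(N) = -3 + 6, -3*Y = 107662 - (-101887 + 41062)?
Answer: 168541/3 ≈ 56180.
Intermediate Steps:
Y = -168487/3 (Y = -(107662 - (-101887 + 41062))/3 = -(107662 - 1*(-60825))/3 = -(107662 + 60825)/3 = -⅓*168487 = -168487/3 ≈ -56162.)
P(N) = 3
y(o) = 3 (y(o) = (0 + 7) - 4 = 7 - 4 = 3)
I(w) = 2*w² (I(w) = (2*w)*w = 2*w²)
I(y(P(-4))) - Y = 2*3² - 1*(-168487/3) = 2*9 + 168487/3 = 18 + 168487/3 = 168541/3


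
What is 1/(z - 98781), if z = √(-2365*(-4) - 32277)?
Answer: -98781/9757708778 - I*√22817/9757708778 ≈ -1.0123e-5 - 1.548e-8*I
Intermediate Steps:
z = I*√22817 (z = √(9460 - 32277) = √(-22817) = I*√22817 ≈ 151.05*I)
1/(z - 98781) = 1/(I*√22817 - 98781) = 1/(-98781 + I*√22817)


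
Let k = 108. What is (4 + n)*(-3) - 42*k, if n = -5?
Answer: -4533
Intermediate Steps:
(4 + n)*(-3) - 42*k = (4 - 5)*(-3) - 42*108 = -1*(-3) - 4536 = 3 - 4536 = -4533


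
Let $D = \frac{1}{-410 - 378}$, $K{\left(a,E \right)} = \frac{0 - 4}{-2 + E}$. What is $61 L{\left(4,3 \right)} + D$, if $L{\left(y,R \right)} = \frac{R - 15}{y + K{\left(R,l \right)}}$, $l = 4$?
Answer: $- \frac{288409}{788} \approx -366.0$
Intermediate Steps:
$K{\left(a,E \right)} = - \frac{4}{-2 + E}$
$L{\left(y,R \right)} = \frac{-15 + R}{-2 + y}$ ($L{\left(y,R \right)} = \frac{R - 15}{y - \frac{4}{-2 + 4}} = \frac{-15 + R}{y - \frac{4}{2}} = \frac{-15 + R}{y - 2} = \frac{-15 + R}{-2 + y}$)
$D = - \frac{1}{788}$ ($D = \frac{1}{-788} = - \frac{1}{788} \approx -0.001269$)
$61 L{\left(4,3 \right)} + D = 61 \frac{-15 + 3}{-2 + 4} - \frac{1}{788} = 61 \cdot \frac{1}{2} \left(-12\right) - \frac{1}{788} = 61 \left(-6\right) - \frac{1}{788} = -366 - \frac{1}{788} = - \frac{288409}{788}$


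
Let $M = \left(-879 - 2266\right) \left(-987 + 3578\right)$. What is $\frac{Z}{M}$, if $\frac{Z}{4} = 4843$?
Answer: $- \frac{19372}{8148695} \approx -0.0023773$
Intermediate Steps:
$Z = 19372$ ($Z = 4 \cdot 4843 = 19372$)
$M = -8148695$ ($M = \left(-3145\right) 2591 = -8148695$)
$\frac{Z}{M} = \frac{19372}{-8148695} = 19372 \left(- \frac{1}{8148695}\right) = - \frac{19372}{8148695}$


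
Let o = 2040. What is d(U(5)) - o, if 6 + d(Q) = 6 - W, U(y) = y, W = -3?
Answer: -2037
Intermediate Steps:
d(Q) = 3 (d(Q) = -6 + (6 - 1*(-3)) = -6 + (6 + 3) = -6 + 9 = 3)
d(U(5)) - o = 3 - 1*2040 = 3 - 2040 = -2037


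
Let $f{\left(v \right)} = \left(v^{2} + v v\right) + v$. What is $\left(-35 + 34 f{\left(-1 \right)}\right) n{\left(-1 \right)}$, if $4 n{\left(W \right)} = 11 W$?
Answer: $\frac{11}{4} \approx 2.75$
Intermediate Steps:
$n{\left(W \right)} = \frac{11 W}{4}$
$f{\left(v \right)} = v + 2 v^{2}$ ($f{\left(v \right)} = \left(v^{2} + v^{2}\right) + v = 2 v^{2} + v = v + 2 v^{2}$)
$\left(-35 + 34 f{\left(-1 \right)}\right) n{\left(-1 \right)} = \left(-35 + 34 \left(- (1 + 2 \left(-1\right))\right)\right) \frac{11}{4} \left(-1\right) = \left(-35 + 34 \left(- (1 - 2)\right)\right) \left(- \frac{11}{4}\right) = \left(-35 + 34 \left(\left(-1\right) \left(-1\right)\right)\right) \left(- \frac{11}{4}\right) = \left(-35 + 34 \cdot 1\right) \left(- \frac{11}{4}\right) = \left(-35 + 34\right) \left(- \frac{11}{4}\right) = \left(-1\right) \left(- \frac{11}{4}\right) = \frac{11}{4}$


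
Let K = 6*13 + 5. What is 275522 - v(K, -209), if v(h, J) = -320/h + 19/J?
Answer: 251555189/913 ≈ 2.7553e+5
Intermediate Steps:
K = 83 (K = 78 + 5 = 83)
275522 - v(K, -209) = 275522 - (-320/83 + 19/(-209)) = 275522 - (-320*1/83 + 19*(-1/209)) = 275522 - (-320/83 - 1/11) = 275522 - 1*(-3603/913) = 275522 + 3603/913 = 251555189/913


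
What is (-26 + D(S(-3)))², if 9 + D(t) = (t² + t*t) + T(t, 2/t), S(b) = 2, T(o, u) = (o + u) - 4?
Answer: 784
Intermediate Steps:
T(o, u) = -4 + o + u
D(t) = -13 + t + 2/t + 2*t² (D(t) = -9 + ((t² + t*t) + (-4 + t + 2/t)) = -9 + ((t² + t²) + (-4 + t + 2/t)) = -9 + (2*t² + (-4 + t + 2/t)) = -9 + (-4 + t + 2/t + 2*t²) = -13 + t + 2/t + 2*t²)
(-26 + D(S(-3)))² = (-26 + (-13 + 2 + 2/2 + 2*2²))² = (-26 + (-13 + 2 + 2*(½) + 2*4))² = (-26 + (-13 + 2 + 1 + 8))² = (-26 - 2)² = (-28)² = 784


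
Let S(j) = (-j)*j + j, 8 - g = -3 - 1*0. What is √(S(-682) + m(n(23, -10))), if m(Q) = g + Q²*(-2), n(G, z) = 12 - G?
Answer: I*√466037 ≈ 682.67*I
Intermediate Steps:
g = 11 (g = 8 - (-3 - 1*0) = 8 - (-3 + 0) = 8 - 1*(-3) = 8 + 3 = 11)
m(Q) = 11 - 2*Q² (m(Q) = 11 + Q²*(-2) = 11 - 2*Q²)
S(j) = j - j² (S(j) = -j² + j = j - j²)
√(S(-682) + m(n(23, -10))) = √(-682*(1 - 1*(-682)) + (11 - 2*(12 - 1*23)²)) = √(-682*(1 + 682) + (11 - 2*(12 - 23)²)) = √(-682*683 + (11 - 2*(-11)²)) = √(-465806 + (11 - 2*121)) = √(-465806 + (11 - 242)) = √(-465806 - 231) = √(-466037) = I*√466037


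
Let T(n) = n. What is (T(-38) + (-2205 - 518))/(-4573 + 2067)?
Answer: 2761/2506 ≈ 1.1018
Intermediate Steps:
(T(-38) + (-2205 - 518))/(-4573 + 2067) = (-38 + (-2205 - 518))/(-4573 + 2067) = (-38 - 2723)/(-2506) = -2761*(-1/2506) = 2761/2506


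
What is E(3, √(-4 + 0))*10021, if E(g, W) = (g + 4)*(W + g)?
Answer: 210441 + 140294*I ≈ 2.1044e+5 + 1.4029e+5*I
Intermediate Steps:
E(g, W) = (4 + g)*(W + g)
E(3, √(-4 + 0))*10021 = (3² + 4*√(-4 + 0) + 4*3 + √(-4 + 0)*3)*10021 = (9 + 4*√(-4) + 12 + √(-4)*3)*10021 = (9 + 4*(2*I) + 12 + (2*I)*3)*10021 = (9 + 8*I + 12 + 6*I)*10021 = (21 + 14*I)*10021 = 210441 + 140294*I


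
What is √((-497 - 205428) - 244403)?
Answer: 2*I*√112582 ≈ 671.06*I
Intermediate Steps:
√((-497 - 205428) - 244403) = √(-205925 - 244403) = √(-450328) = 2*I*√112582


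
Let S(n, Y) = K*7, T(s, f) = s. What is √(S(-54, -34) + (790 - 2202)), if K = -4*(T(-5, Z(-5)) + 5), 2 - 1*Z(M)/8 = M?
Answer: 2*I*√353 ≈ 37.577*I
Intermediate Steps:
Z(M) = 16 - 8*M
K = 0 (K = -4*(-5 + 5) = -4*0 = 0)
S(n, Y) = 0 (S(n, Y) = 0*7 = 0)
√(S(-54, -34) + (790 - 2202)) = √(0 + (790 - 2202)) = √(0 - 1412) = √(-1412) = 2*I*√353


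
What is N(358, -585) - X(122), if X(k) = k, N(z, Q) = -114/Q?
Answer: -23752/195 ≈ -121.81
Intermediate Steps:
N(358, -585) - X(122) = -114/(-585) - 1*122 = -114*(-1/585) - 122 = 38/195 - 122 = -23752/195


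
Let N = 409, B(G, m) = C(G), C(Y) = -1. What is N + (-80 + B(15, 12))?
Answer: 328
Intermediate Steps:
B(G, m) = -1
N + (-80 + B(15, 12)) = 409 + (-80 - 1) = 409 - 81 = 328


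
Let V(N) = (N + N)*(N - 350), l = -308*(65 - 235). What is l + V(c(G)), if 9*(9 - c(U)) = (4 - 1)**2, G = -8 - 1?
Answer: 46888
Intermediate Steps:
l = 52360 (l = -308*(-170) = 52360)
G = -9
c(U) = 8 (c(U) = 9 - (4 - 1)**2/9 = 9 - 1/9*3**2 = 9 - 1/9*9 = 9 - 1 = 8)
V(N) = 2*N*(-350 + N) (V(N) = (2*N)*(-350 + N) = 2*N*(-350 + N))
l + V(c(G)) = 52360 + 2*8*(-350 + 8) = 52360 + 2*8*(-342) = 52360 - 5472 = 46888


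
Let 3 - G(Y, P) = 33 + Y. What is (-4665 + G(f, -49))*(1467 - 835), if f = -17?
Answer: -2956496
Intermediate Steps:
G(Y, P) = -30 - Y (G(Y, P) = 3 - (33 + Y) = 3 + (-33 - Y) = -30 - Y)
(-4665 + G(f, -49))*(1467 - 835) = (-4665 + (-30 - 1*(-17)))*(1467 - 835) = (-4665 + (-30 + 17))*632 = (-4665 - 13)*632 = -4678*632 = -2956496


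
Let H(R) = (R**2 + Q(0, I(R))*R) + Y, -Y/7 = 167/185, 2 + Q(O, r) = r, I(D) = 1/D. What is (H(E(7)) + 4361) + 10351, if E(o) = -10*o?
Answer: 3653136/185 ≈ 19747.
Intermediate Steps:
Q(O, r) = -2 + r
Y = -1169/185 ≈ -6.3189
H(R) = -1169/185 + R**2 + R*(-2 + 1/R) (H(R) = (R**2 + (-2 + 1/R)*R) - 1169/185 = (R**2 + R*(-2 + 1/R)) - 1169/185 = -1169/185 + R**2 + R*(-2 + 1/R))
(H(E(7)) + 4361) + 10351 = ((-984/185 + (-10*7)**2 - (-20)*7) + 4361) + 10351 = ((-984/185 + (-70)**2 - 2*(-70)) + 4361) + 10351 = ((-984/185 + 4900 + 140) + 4361) + 10351 = (931416/185 + 4361) + 10351 = 1738201/185 + 10351 = 3653136/185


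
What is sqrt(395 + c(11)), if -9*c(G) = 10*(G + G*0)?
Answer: sqrt(3445)/3 ≈ 19.565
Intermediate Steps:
c(G) = -10*G/9 (c(G) = -10*(G + G*0)/9 = -10*(G + 0)/9 = -10*G/9)
sqrt(395 + c(11)) = sqrt(395 - 10/9*11) = sqrt(395 - 110/9) = sqrt(3445/9) = sqrt(3445)/3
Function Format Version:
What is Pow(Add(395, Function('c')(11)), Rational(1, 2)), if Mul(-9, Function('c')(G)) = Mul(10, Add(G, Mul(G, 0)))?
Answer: Mul(Rational(1, 3), Pow(3445, Rational(1, 2))) ≈ 19.565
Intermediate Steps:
Function('c')(G) = Mul(Rational(-10, 9), G) (Function('c')(G) = Mul(Rational(-1, 9), Mul(10, Add(G, Mul(G, 0)))) = Mul(Rational(-1, 9), Mul(10, Add(G, 0))) = Mul(Rational(-1, 9), Mul(10, G)) = Mul(Rational(-10, 9), G))
Pow(Add(395, Function('c')(11)), Rational(1, 2)) = Pow(Add(395, Mul(Rational(-10, 9), 11)), Rational(1, 2)) = Pow(Add(395, Rational(-110, 9)), Rational(1, 2)) = Pow(Rational(3445, 9), Rational(1, 2)) = Mul(Rational(1, 3), Pow(3445, Rational(1, 2)))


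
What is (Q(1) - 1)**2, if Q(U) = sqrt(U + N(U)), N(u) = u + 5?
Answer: (1 - sqrt(7))**2 ≈ 2.7085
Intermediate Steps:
N(u) = 5 + u
Q(U) = sqrt(5 + 2*U) (Q(U) = sqrt(U + (5 + U)) = sqrt(5 + 2*U))
(Q(1) - 1)**2 = (sqrt(5 + 2*1) - 1)**2 = (sqrt(5 + 2) - 1)**2 = (sqrt(7) - 1)**2 = (-1 + sqrt(7))**2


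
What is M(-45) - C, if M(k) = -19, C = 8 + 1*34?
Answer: -61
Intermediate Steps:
C = 42 (C = 8 + 34 = 42)
M(-45) - C = -19 - 1*42 = -19 - 42 = -61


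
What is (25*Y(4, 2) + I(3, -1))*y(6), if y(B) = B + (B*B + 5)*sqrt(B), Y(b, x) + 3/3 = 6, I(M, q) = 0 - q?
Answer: 756 + 5166*sqrt(6) ≈ 13410.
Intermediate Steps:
I(M, q) = -q
Y(b, x) = 5 (Y(b, x) = -1 + 6 = 5)
y(B) = B + sqrt(B)*(5 + B**2) (y(B) = B + (B**2 + 5)*sqrt(B) = B + (5 + B**2)*sqrt(B) = B + sqrt(B)*(5 + B**2))
(25*Y(4, 2) + I(3, -1))*y(6) = (25*5 - 1*(-1))*(6 + 6**(5/2) + 5*sqrt(6)) = (125 + 1)*(6 + 36*sqrt(6) + 5*sqrt(6)) = 126*(6 + 41*sqrt(6)) = 756 + 5166*sqrt(6)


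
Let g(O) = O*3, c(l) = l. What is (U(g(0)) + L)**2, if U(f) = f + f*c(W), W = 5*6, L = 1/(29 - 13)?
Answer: 1/256 ≈ 0.0039063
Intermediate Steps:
L = 1/16 ≈ 0.062500
W = 30
g(O) = 3*O
U(f) = 31*f (U(f) = f + f*30 = f + 30*f = 31*f)
(U(g(0)) + L)**2 = (31*(3*0) + 1/16)**2 = (31*0 + 1/16)**2 = (0 + 1/16)**2 = (1/16)**2 = 1/256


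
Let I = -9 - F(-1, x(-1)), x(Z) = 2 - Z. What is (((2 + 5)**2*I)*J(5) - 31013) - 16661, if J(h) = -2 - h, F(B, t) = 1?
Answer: -44244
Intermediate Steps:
I = -10 (I = -9 - 1*1 = -9 - 1 = -10)
(((2 + 5)**2*I)*J(5) - 31013) - 16661 = (((2 + 5)**2*(-10))*(-2 - 1*5) - 31013) - 16661 = ((7**2*(-10))*(-2 - 5) - 31013) - 16661 = ((49*(-10))*(-7) - 31013) - 16661 = (-490*(-7) - 31013) - 16661 = (3430 - 31013) - 16661 = -27583 - 16661 = -44244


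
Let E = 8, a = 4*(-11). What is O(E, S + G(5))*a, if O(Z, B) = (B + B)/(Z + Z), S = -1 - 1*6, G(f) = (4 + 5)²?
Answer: -407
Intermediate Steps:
G(f) = 81 (G(f) = 9² = 81)
a = -44
S = -7 (S = -1 - 6 = -7)
O(Z, B) = B/Z (O(Z, B) = (2*B)/((2*Z)) = (2*B)*(1/(2*Z)) = B/Z)
O(E, S + G(5))*a = ((-7 + 81)/8)*(-44) = (74*(⅛))*(-44) = (37/4)*(-44) = -407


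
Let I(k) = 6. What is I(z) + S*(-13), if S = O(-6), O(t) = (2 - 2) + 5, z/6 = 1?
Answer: -59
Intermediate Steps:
z = 6 (z = 6*1 = 6)
O(t) = 5 (O(t) = 0 + 5 = 5)
S = 5
I(z) + S*(-13) = 6 + 5*(-13) = 6 - 65 = -59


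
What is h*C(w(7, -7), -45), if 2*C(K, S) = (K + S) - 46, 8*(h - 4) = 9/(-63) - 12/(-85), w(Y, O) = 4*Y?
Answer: -171351/1360 ≈ -125.99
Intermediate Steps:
h = 19039/4760 (h = 4 + (9/(-63) - 12/(-85))/8 = 4 + (9*(-1/63) - 12*(-1/85))/8 = 4 + (-1/7 + 12/85)/8 = 4 + (1/8)*(-1/595) = 4 - 1/4760 = 19039/4760 ≈ 3.9998)
C(K, S) = -23 + K/2 + S/2 (C(K, S) = ((K + S) - 46)/2 = (-46 + K + S)/2 = -23 + K/2 + S/2)
h*C(w(7, -7), -45) = 19039*(-23 + (4*7)/2 + (1/2)*(-45))/4760 = 19039*(-23 + (1/2)*28 - 45/2)/4760 = 19039*(-23 + 14 - 45/2)/4760 = (19039/4760)*(-63/2) = -171351/1360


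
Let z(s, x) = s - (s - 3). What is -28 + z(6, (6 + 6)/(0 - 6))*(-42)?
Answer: -154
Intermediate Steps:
z(s, x) = 3 (z(s, x) = s - (-3 + s) = s + (3 - s) = 3)
-28 + z(6, (6 + 6)/(0 - 6))*(-42) = -28 + 3*(-42) = -28 - 126 = -154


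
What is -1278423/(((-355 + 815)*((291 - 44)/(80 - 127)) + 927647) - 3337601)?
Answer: 60085881/113381458 ≈ 0.52994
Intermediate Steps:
-1278423/(((-355 + 815)*((291 - 44)/(80 - 127)) + 927647) - 3337601) = -1278423/((460*(247/(-47)) + 927647) - 3337601) = -1278423/((460*(247*(-1/47)) + 927647) - 3337601) = -1278423/((460*(-247/47) + 927647) - 3337601) = -1278423/((-113620/47 + 927647) - 3337601) = -1278423/(43485789/47 - 3337601) = -1278423/(-113381458/47) = -1278423*(-47/113381458) = 60085881/113381458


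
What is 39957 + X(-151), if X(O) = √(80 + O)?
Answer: 39957 + I*√71 ≈ 39957.0 + 8.4261*I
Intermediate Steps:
39957 + X(-151) = 39957 + √(80 - 151) = 39957 + √(-71) = 39957 + I*√71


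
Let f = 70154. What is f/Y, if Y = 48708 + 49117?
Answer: 10022/13975 ≈ 0.71714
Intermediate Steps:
Y = 97825
f/Y = 70154/97825 = 70154*(1/97825) = 10022/13975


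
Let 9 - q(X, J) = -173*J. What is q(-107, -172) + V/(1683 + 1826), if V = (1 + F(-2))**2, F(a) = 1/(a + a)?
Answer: -1670115559/56144 ≈ -29747.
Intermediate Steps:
q(X, J) = 9 + 173*J (q(X, J) = 9 - (-173)*J = 9 + 173*J)
F(a) = 1/(2*a)
V = 9/16 (V = (1 + (1/2)/(-2))**2 = (1 + (1/2)*(-1/2))**2 = (1 - 1/4)**2 = (3/4)**2 = 9/16 ≈ 0.56250)
q(-107, -172) + V/(1683 + 1826) = (9 + 173*(-172)) + (9/16)/(1683 + 1826) = (9 - 29756) + (9/16)/3509 = -29747 + (1/3509)*(9/16) = -29747 + 9/56144 = -1670115559/56144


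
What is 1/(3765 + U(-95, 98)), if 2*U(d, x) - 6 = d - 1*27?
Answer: 1/3707 ≈ 0.00026976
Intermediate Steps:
U(d, x) = -21/2 + d/2 (U(d, x) = 3 + (d - 1*27)/2 = 3 + (d - 27)/2 = 3 + (-27 + d)/2 = 3 + (-27/2 + d/2) = -21/2 + d/2)
1/(3765 + U(-95, 98)) = 1/(3765 + (-21/2 + (½)*(-95))) = 1/(3765 + (-21/2 - 95/2)) = 1/(3765 - 58) = 1/3707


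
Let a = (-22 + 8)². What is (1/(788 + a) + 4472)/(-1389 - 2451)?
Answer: -4400449/3778560 ≈ -1.1646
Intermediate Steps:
a = 196 (a = (-14)² = 196)
(1/(788 + a) + 4472)/(-1389 - 2451) = (1/(788 + 196) + 4472)/(-1389 - 2451) = (1/984 + 4472)/(-3840) = (1/984 + 4472)*(-1/3840) = (4400449/984)*(-1/3840) = -4400449/3778560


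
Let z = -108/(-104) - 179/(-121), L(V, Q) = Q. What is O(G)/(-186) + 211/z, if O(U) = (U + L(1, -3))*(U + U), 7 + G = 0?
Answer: 61179488/736653 ≈ 83.051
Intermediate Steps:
G = -7 (G = -7 + 0 = -7)
z = 7921/3146 (z = -108*(-1/104) - 179*(-1/121) = 27/26 + 179/121 = 7921/3146 ≈ 2.5178)
O(U) = 2*U*(-3 + U) (O(U) = (U - 3)*(U + U) = (-3 + U)*(2*U) = 2*U*(-3 + U))
O(G)/(-186) + 211/z = (2*(-7)*(-3 - 7))/(-186) + 211/(7921/3146) = (2*(-7)*(-10))*(-1/186) + 211*(3146/7921) = 140*(-1/186) + 663806/7921 = -70/93 + 663806/7921 = 61179488/736653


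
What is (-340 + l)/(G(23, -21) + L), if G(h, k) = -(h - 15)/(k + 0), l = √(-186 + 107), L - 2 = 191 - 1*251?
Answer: 714/121 - 21*I*√79/1210 ≈ 5.9008 - 0.15426*I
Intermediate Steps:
L = -58 (L = 2 + (191 - 1*251) = 2 + (191 - 251) = 2 - 60 = -58)
l = I*√79 (l = √(-79) = I*√79 ≈ 8.8882*I)
G(h, k) = -(-15 + h)/k
(-340 + l)/(G(23, -21) + L) = (-340 + I*√79)/((15 - 1*23)/(-21) - 58) = (-340 + I*√79)/(-(15 - 23)/21 - 58) = (-340 + I*√79)/(-1/21*(-8) - 58) = (-340 + I*√79)/(8/21 - 58) = (-340 + I*√79)/(-1210/21) = (-340 + I*√79)*(-21/1210) = 714/121 - 21*I*√79/1210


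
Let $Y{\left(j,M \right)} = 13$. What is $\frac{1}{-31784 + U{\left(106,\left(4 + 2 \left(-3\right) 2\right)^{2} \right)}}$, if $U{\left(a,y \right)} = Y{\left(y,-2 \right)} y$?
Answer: $- \frac{1}{30952} \approx -3.2308 \cdot 10^{-5}$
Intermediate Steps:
$U{\left(a,y \right)} = 13 y$
$\frac{1}{-31784 + U{\left(106,\left(4 + 2 \left(-3\right) 2\right)^{2} \right)}} = \frac{1}{-31784 + 13 \left(4 + 2 \left(-3\right) 2\right)^{2}} = \frac{1}{-31784 + 13 \left(4 - 12\right)^{2}} = \frac{1}{-31784 + 13 \left(-8\right)^{2}} = \frac{1}{-31784 + 13 \cdot 64} = \frac{1}{-31784 + 832} = \frac{1}{-30952} = - \frac{1}{30952}$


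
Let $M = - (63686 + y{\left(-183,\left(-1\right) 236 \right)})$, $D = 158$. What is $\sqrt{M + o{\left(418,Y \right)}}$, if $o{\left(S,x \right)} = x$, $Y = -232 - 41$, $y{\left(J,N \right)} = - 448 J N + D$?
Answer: $\sqrt{19284107} \approx 4391.4$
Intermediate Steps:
$y{\left(J,N \right)} = 158 - 448 J N$ ($y{\left(J,N \right)} = - 448 J N + 158 = 158 - 448 J N$)
$Y = -273$
$M = 19284380$ ($M = - (63686 + \left(158 - - 81984 \left(\left(-1\right) 236\right)\right)) = - (63686 + \left(158 - \left(-81984\right) \left(-236\right)\right)) = - (63686 + \left(158 - 19348224\right)) = - (63686 - 19348066) = \left(-1\right) \left(-19284380\right) = 19284380$)
$\sqrt{M + o{\left(418,Y \right)}} = \sqrt{19284380 - 273} = \sqrt{19284107}$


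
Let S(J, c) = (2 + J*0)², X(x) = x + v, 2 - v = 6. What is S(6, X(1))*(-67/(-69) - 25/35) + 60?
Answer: 29476/483 ≈ 61.027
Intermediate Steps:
v = -4 (v = 2 - 1*6 = 2 - 6 = -4)
X(x) = -4 + x (X(x) = x - 4 = -4 + x)
S(J, c) = 4 (S(J, c) = (2 + 0)² = 2² = 4)
S(6, X(1))*(-67/(-69) - 25/35) + 60 = 4*(-67/(-69) - 25/35) + 60 = 4*(-67*(-1/69) - 25*1/35) + 60 = 4*(67/69 - 5/7) + 60 = 4*(124/483) + 60 = 496/483 + 60 = 29476/483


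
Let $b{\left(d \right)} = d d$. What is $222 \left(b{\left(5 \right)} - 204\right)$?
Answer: $-39738$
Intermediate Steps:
$b{\left(d \right)} = d^{2}$
$222 \left(b{\left(5 \right)} - 204\right) = 222 \left(5^{2} - 204\right) = 222 \left(25 - 204\right) = 222 \left(-179\right) = -39738$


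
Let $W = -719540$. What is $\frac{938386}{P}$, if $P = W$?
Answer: $- \frac{469193}{359770} \approx -1.3041$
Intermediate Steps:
$P = -719540$
$\frac{938386}{P} = \frac{938386}{-719540} = 938386 \left(- \frac{1}{719540}\right) = - \frac{469193}{359770}$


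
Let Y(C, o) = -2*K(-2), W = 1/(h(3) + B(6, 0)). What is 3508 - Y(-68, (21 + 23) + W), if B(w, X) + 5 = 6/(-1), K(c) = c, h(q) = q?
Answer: 3504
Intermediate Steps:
B(w, X) = -11 (B(w, X) = -5 + 6/(-1) = -5 + 6*(-1) = -5 - 6 = -11)
W = -1/8 (W = 1/(3 - 11) = 1/(-8) = -1/8 ≈ -0.12500)
Y(C, o) = 4 (Y(C, o) = -2*(-2) = 4)
3508 - Y(-68, (21 + 23) + W) = 3508 - 1*4 = 3508 - 4 = 3504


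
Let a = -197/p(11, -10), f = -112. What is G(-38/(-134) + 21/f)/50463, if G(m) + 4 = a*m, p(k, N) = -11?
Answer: -8959/198353232 ≈ -4.5167e-5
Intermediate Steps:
a = 197/11 (a = -197/(-11) = -197*(-1/11) = 197/11 ≈ 17.909)
G(m) = -4 + 197*m/11
G(-38/(-134) + 21/f)/50463 = (-4 + 197*(-38/(-134) + 21/(-112))/11)/50463 = (-4 + 197*(-38*(-1/134) + 21*(-1/112))/11)*(1/50463) = (-4 + 197*(19/67 - 3/16)/11)*(1/50463) = (-4 + (197/11)*(103/1072))*(1/50463) = (-4 + 20291/11792)*(1/50463) = -26877/11792*1/50463 = -8959/198353232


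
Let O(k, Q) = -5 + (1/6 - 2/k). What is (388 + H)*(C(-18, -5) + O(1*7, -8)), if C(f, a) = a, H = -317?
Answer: -30175/42 ≈ -718.45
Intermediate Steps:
O(k, Q) = -29/6 - 2/k (O(k, Q) = -5 + (1*(⅙) - 2/k) = -5 + (⅙ - 2/k) = -29/6 - 2/k)
(388 + H)*(C(-18, -5) + O(1*7, -8)) = (388 - 317)*(-5 + (-29/6 - 2/(1*7))) = 71*(-5 + (-29/6 - 2/7)) = 71*(-5 - 215/42) = 71*(-425/42) = -30175/42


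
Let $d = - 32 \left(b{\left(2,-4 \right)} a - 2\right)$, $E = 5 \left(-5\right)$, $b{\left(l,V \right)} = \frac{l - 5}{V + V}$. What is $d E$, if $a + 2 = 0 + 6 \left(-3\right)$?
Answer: $-7600$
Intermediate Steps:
$b{\left(l,V \right)} = \frac{-5 + l}{2 V}$
$a = -20$ ($a = -2 + \left(0 + 6 \left(-3\right)\right) = -2 + \left(0 - 18\right) = -2 - 18 = -20$)
$E = -25$
$d = 304$ ($d = - 32 \left(\frac{-5 + 2}{2 \left(-4\right)} \left(-20\right) - 2\right) = - 32 \left(\frac{1}{2} \left(- \frac{1}{4}\right) \left(-3\right) \left(-20\right) - 2\right) = - 32 \left(\frac{3}{8} \left(-20\right) - 2\right) = - 32 \left(- \frac{15}{2} - 2\right) = \left(-32\right) \left(- \frac{19}{2}\right) = 304$)
$d E = 304 \left(-25\right) = -7600$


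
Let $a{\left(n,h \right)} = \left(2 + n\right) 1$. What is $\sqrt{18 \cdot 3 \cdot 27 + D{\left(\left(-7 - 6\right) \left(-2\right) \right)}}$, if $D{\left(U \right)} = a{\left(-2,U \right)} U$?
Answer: $27 \sqrt{2} \approx 38.184$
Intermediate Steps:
$a{\left(n,h \right)} = 2 + n$
$D{\left(U \right)} = 0$ ($D{\left(U \right)} = \left(2 - 2\right) U = 0 U = 0$)
$\sqrt{18 \cdot 3 \cdot 27 + D{\left(\left(-7 - 6\right) \left(-2\right) \right)}} = \sqrt{18 \cdot 3 \cdot 27 + 0} = \sqrt{54 \cdot 27 + 0} = \sqrt{1458 + 0} = \sqrt{1458} = 27 \sqrt{2}$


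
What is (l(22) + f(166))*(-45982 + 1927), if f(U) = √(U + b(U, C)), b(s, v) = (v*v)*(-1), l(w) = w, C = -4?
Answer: -969210 - 220275*√6 ≈ -1.5088e+6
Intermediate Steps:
b(s, v) = -v² (b(s, v) = v²*(-1) = -v²)
f(U) = √(-16 + U) (f(U) = √(U - 1*(-4)²) = √(U - 1*16) = √(U - 16) = √(-16 + U))
(l(22) + f(166))*(-45982 + 1927) = (22 + √(-16 + 166))*(-45982 + 1927) = (22 + √150)*(-44055) = (22 + 5*√6)*(-44055) = -969210 - 220275*√6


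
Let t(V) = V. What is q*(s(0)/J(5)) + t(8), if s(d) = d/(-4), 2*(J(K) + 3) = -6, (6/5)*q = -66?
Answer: 8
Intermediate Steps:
q = -55 (q = (⅚)*(-66) = -55)
J(K) = -6 (J(K) = -3 + (½)*(-6) = -3 - 3 = -6)
s(d) = -d/4 (s(d) = d*(-¼) = -d/4)
q*(s(0)/J(5)) + t(8) = -55*(-¼*0)/(-6) + 8 = -0*(-1)/6 + 8 = -55*0 + 8 = 0 + 8 = 8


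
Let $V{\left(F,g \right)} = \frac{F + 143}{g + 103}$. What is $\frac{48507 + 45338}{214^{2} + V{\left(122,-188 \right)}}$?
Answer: $\frac{1595365}{778479} \approx 2.0493$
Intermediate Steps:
$V{\left(F,g \right)} = \frac{143 + F}{103 + g}$
$\frac{48507 + 45338}{214^{2} + V{\left(122,-188 \right)}} = \frac{48507 + 45338}{214^{2} + \frac{143 + 122}{103 - 188}} = \frac{93845}{45796 + \frac{1}{-85} \cdot 265} = \frac{93845}{45796 - \frac{53}{17}} = \frac{93845}{\frac{778479}{17}} = 93845 \cdot \frac{17}{778479} = \frac{1595365}{778479}$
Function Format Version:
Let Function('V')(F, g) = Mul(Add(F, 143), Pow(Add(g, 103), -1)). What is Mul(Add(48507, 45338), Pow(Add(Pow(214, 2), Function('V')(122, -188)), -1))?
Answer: Rational(1595365, 778479) ≈ 2.0493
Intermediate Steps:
Function('V')(F, g) = Mul(Pow(Add(103, g), -1), Add(143, F)) (Function('V')(F, g) = Mul(Add(143, F), Pow(Add(103, g), -1)) = Mul(Pow(Add(103, g), -1), Add(143, F)))
Mul(Add(48507, 45338), Pow(Add(Pow(214, 2), Function('V')(122, -188)), -1)) = Mul(Add(48507, 45338), Pow(Add(Pow(214, 2), Mul(Pow(Add(103, -188), -1), Add(143, 122))), -1)) = Mul(93845, Pow(Add(45796, Mul(Pow(-85, -1), 265)), -1)) = Mul(93845, Pow(Add(45796, Mul(Rational(-1, 85), 265)), -1)) = Mul(93845, Pow(Add(45796, Rational(-53, 17)), -1)) = Mul(93845, Pow(Rational(778479, 17), -1)) = Mul(93845, Rational(17, 778479)) = Rational(1595365, 778479)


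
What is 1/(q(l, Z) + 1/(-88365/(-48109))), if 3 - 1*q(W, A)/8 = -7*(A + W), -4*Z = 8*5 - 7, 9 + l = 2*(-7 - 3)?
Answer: -88365/182160521 ≈ -0.00048509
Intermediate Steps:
l = -29 (l = -9 + 2*(-7 - 3) = -9 + 2*(-10) = -9 - 20 = -29)
Z = -33/4 (Z = -(8*5 - 7)/4 = -(40 - 7)/4 = -¼*33 = -33/4 ≈ -8.2500)
q(W, A) = 24 + 56*A + 56*W (q(W, A) = 24 - (-56)*(A + W) = 24 - 8*(-7*A - 7*W) = 24 + (56*A + 56*W) = 24 + 56*A + 56*W)
1/(q(l, Z) + 1/(-88365/(-48109))) = 1/((24 + 56*(-33/4) + 56*(-29)) + 1/(-88365/(-48109))) = 1/((24 - 462 - 1624) + 1/(-88365*(-1/48109))) = 1/(-2062 + 1/(88365/48109)) = 1/(-2062 + 48109/88365) = 1/(-182160521/88365) = -88365/182160521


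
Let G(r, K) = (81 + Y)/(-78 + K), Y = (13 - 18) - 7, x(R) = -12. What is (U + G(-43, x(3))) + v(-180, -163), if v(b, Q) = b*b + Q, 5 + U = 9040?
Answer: 1238137/30 ≈ 41271.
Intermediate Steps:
U = 9035 (U = -5 + 9040 = 9035)
Y = -12 (Y = -5 - 7 = -12)
G(r, K) = 69/(-78 + K) (G(r, K) = (81 - 12)/(-78 + K) = 69/(-78 + K))
v(b, Q) = Q + b² (v(b, Q) = b² + Q = Q + b²)
(U + G(-43, x(3))) + v(-180, -163) = (9035 + 69/(-78 - 12)) + (-163 + (-180)²) = (9035 + 69/(-90)) + (-163 + 32400) = (9035 + 69*(-1/90)) + 32237 = (9035 - 23/30) + 32237 = 271027/30 + 32237 = 1238137/30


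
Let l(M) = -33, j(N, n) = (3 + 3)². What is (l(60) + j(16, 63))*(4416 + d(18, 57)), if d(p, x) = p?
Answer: 13302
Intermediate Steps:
j(N, n) = 36 (j(N, n) = 6² = 36)
(l(60) + j(16, 63))*(4416 + d(18, 57)) = (-33 + 36)*(4416 + 18) = 3*4434 = 13302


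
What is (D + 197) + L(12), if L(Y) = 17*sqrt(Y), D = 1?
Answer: 198 + 34*sqrt(3) ≈ 256.89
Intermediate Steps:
(D + 197) + L(12) = (1 + 197) + 17*sqrt(12) = 198 + 17*(2*sqrt(3)) = 198 + 34*sqrt(3)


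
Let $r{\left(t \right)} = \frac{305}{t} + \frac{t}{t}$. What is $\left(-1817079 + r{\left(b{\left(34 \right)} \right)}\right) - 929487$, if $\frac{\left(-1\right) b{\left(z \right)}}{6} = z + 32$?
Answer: $- \frac{1087640045}{396} \approx -2.7466 \cdot 10^{6}$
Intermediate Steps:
$b{\left(z \right)} = -192 - 6 z$ ($b{\left(z \right)} = - 6 \left(z + 32\right) = - 6 \left(32 + z\right) = -192 - 6 z$)
$r{\left(t \right)} = 1 + \frac{305}{t}$ ($r{\left(t \right)} = \frac{305}{t} + 1 = 1 + \frac{305}{t}$)
$\left(-1817079 + r{\left(b{\left(34 \right)} \right)}\right) - 929487 = \left(-1817079 + \frac{305 - 396}{-192 - 204}\right) - 929487 = \left(-1817079 + \frac{305 - 396}{-396}\right) - 929487 = \left(-1817079 - - \frac{91}{396}\right) - 929487 = \left(-1817079 + \frac{91}{396}\right) - 929487 = - \frac{719563193}{396} - 929487 = - \frac{1087640045}{396}$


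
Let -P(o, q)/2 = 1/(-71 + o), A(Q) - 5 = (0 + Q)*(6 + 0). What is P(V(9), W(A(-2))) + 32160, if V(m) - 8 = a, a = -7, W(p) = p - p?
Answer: 1125601/35 ≈ 32160.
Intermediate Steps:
A(Q) = 5 + 6*Q (A(Q) = 5 + (0 + Q)*(6 + 0) = 5 + Q*6 = 5 + 6*Q)
W(p) = 0
V(m) = 1 (V(m) = 8 - 7 = 1)
P(o, q) = -2/(-71 + o)
P(V(9), W(A(-2))) + 32160 = -2/(-71 + 1) + 32160 = -2/(-70) + 32160 = -2*(-1/70) + 32160 = 1/35 + 32160 = 1125601/35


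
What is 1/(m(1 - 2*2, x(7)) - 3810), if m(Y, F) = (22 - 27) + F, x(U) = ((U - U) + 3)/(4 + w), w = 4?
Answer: -8/30517 ≈ -0.00026215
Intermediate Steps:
x(U) = 3/8 (x(U) = ((U - U) + 3)/(4 + 4) = (0 + 3)/8 = 3*(⅛) = 3/8)
m(Y, F) = -5 + F
1/(m(1 - 2*2, x(7)) - 3810) = 1/((-5 + 3/8) - 3810) = 1/(-37/8 - 3810) = 1/(-30517/8) = -8/30517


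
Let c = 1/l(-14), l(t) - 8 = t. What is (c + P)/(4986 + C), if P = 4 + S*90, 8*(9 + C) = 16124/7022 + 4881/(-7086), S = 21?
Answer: 376932617864/990620104077 ≈ 0.38050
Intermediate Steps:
C = -583764657/66343856 (C = -9 + (16124/7022 + 4881/(-7086))/8 = -9 + (16124*(1/7022) + 4881*(-1/7086))/8 = -9 + (8062/3511 - 1627/2362)/8 = -9 + (1/8)*(13330047/8292982) = -9 + 13330047/66343856 = -583764657/66343856 ≈ -8.7991)
l(t) = 8 + t
P = 1894 (P = 4 + 21*90 = 4 + 1890 = 1894)
c = -1/6 (c = 1/(8 - 14) = 1/(-6) = -1/6 ≈ -0.16667)
(c + P)/(4986 + C) = (-1/6 + 1894)/(4986 - 583764657/66343856) = 11363/(6*(330206701359/66343856)) = (11363/6)*(66343856/330206701359) = 376932617864/990620104077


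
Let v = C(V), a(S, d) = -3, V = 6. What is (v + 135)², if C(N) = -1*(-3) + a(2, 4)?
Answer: 18225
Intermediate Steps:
C(N) = 0 (C(N) = -1*(-3) - 3 = 3 - 3 = 0)
v = 0
(v + 135)² = (0 + 135)² = 135² = 18225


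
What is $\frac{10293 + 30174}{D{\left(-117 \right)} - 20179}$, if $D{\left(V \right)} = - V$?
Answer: $- \frac{5781}{2866} \approx -2.0171$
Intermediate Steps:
$\frac{10293 + 30174}{D{\left(-117 \right)} - 20179} = \frac{10293 + 30174}{\left(-1\right) \left(-117\right) - 20179} = \frac{40467}{117 - 20179} = \frac{40467}{-20062} = 40467 \left(- \frac{1}{20062}\right) = - \frac{5781}{2866}$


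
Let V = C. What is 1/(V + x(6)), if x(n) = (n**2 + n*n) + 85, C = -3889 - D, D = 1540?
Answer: -1/5272 ≈ -0.00018968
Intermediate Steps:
C = -5429 (C = -3889 - 1*1540 = -3889 - 1540 = -5429)
x(n) = 85 + 2*n**2 (x(n) = (n**2 + n**2) + 85 = 2*n**2 + 85 = 85 + 2*n**2)
V = -5429
1/(V + x(6)) = 1/(-5429 + (85 + 2*6**2)) = 1/(-5429 + (85 + 2*36)) = 1/(-5429 + (85 + 72)) = 1/(-5429 + 157) = 1/(-5272) = -1/5272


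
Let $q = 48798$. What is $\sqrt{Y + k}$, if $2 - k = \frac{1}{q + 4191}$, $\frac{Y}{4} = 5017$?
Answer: $\frac{\sqrt{56353230755481}}{52989} \approx 141.67$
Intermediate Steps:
$Y = 20068$ ($Y = 4 \cdot 5017 = 20068$)
$k = \frac{105977}{52989}$ ($k = 2 - \frac{1}{48798 + 4191} = 2 - \frac{1}{52989} = \frac{105977}{52989} \approx 2.0$)
$\sqrt{Y + k} = \sqrt{20068 + \frac{105977}{52989}} = \sqrt{\frac{1063489229}{52989}} = \frac{\sqrt{56353230755481}}{52989}$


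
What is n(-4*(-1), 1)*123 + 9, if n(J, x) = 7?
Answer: 870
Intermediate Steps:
n(-4*(-1), 1)*123 + 9 = 7*123 + 9 = 861 + 9 = 870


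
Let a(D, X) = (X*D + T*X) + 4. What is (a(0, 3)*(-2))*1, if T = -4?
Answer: 16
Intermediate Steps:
a(D, X) = 4 - 4*X + D*X (a(D, X) = (X*D - 4*X) + 4 = (D*X - 4*X) + 4 = (-4*X + D*X) + 4 = 4 - 4*X + D*X)
(a(0, 3)*(-2))*1 = ((4 - 4*3 + 0*3)*(-2))*1 = ((4 - 12 + 0)*(-2))*1 = -8*(-2)*1 = 16*1 = 16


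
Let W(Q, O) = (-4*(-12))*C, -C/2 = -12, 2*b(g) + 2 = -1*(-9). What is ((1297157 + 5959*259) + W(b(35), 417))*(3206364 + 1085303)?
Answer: 12195587197230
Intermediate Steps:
b(g) = 7/2 (b(g) = -1 + (-1*(-9))/2 = -1 + (1/2)*9 = -1 + 9/2 = 7/2)
C = 24 (C = -2*(-12) = 24)
W(Q, O) = 1152 (W(Q, O) = -4*(-12)*24 = 48*24 = 1152)
((1297157 + 5959*259) + W(b(35), 417))*(3206364 + 1085303) = ((1297157 + 5959*259) + 1152)*(3206364 + 1085303) = ((1297157 + 1543381) + 1152)*4291667 = (2840538 + 1152)*4291667 = 2841690*4291667 = 12195587197230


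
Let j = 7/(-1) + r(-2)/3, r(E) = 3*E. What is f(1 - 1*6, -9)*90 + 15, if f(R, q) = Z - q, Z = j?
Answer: 15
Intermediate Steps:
j = -9 (j = 7/(-1) + (3*(-2))/3 = 7*(-1) - 6*1/3 = -7 - 2 = -9)
Z = -9
f(R, q) = -9 - q
f(1 - 1*6, -9)*90 + 15 = (-9 - 1*(-9))*90 + 15 = (-9 + 9)*90 + 15 = 0*90 + 15 = 0 + 15 = 15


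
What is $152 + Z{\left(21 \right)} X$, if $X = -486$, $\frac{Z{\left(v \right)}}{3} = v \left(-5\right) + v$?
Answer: $122624$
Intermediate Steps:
$Z{\left(v \right)} = - 12 v$ ($Z{\left(v \right)} = 3 \left(v \left(-5\right) + v\right) = 3 \left(- 5 v + v\right) = 3 \left(- 4 v\right) = - 12 v$)
$152 + Z{\left(21 \right)} X = 152 + \left(-12\right) 21 \left(-486\right) = 152 - -122472 = 152 + 122472 = 122624$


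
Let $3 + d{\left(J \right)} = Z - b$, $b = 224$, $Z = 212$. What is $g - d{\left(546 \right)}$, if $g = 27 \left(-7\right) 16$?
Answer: $-3009$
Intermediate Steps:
$g = -3024$ ($g = \left(-189\right) 16 = -3024$)
$d{\left(J \right)} = -15$ ($d{\left(J \right)} = -3 + \left(212 - 224\right) = -3 - 12 = -15$)
$g - d{\left(546 \right)} = -3024 - -15 = -3024 + 15 = -3009$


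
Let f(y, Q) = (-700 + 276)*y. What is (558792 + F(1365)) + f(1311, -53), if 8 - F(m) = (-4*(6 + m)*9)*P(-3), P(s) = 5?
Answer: 249716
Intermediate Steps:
f(y, Q) = -424*y
F(m) = 1088 + 180*m (F(m) = 8 - -4*(6 + m)*9*5 = 8 - (-24 - 4*m)*9*5 = 8 - (-216 - 36*m)*5 = 8 - (-1080 - 180*m) = 8 + (1080 + 180*m) = 1088 + 180*m)
(558792 + F(1365)) + f(1311, -53) = (558792 + (1088 + 180*1365)) - 424*1311 = (558792 + (1088 + 245700)) - 555864 = (558792 + 246788) - 555864 = 805580 - 555864 = 249716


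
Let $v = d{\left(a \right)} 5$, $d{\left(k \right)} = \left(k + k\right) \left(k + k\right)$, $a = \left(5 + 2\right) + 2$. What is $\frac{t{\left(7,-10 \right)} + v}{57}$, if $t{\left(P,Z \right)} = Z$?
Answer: $\frac{1610}{57} \approx 28.246$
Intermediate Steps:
$a = 9$ ($a = 7 + 2 = 9$)
$d{\left(k \right)} = 4 k^{2}$ ($d{\left(k \right)} = 2 k 2 k = 4 k^{2}$)
$v = 1620$ ($v = 4 \cdot 9^{2} \cdot 5 = 4 \cdot 81 \cdot 5 = 324 \cdot 5 = 1620$)
$\frac{t{\left(7,-10 \right)} + v}{57} = \frac{-10 + 1620}{57} = 1610 \cdot \frac{1}{57} = \frac{1610}{57}$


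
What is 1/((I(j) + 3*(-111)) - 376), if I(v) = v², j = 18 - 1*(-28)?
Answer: 1/1407 ≈ 0.00071073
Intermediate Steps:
j = 46 (j = 18 + 28 = 46)
1/((I(j) + 3*(-111)) - 376) = 1/((46² + 3*(-111)) - 376) = 1/((2116 - 333) - 376) = 1/(1783 - 376) = 1/1407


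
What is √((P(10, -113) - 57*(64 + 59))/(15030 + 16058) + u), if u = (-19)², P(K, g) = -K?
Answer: √21792196421/7772 ≈ 18.994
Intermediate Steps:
u = 361
√((P(10, -113) - 57*(64 + 59))/(15030 + 16058) + u) = √((-1*10 - 57*(64 + 59))/(15030 + 16058) + 361) = √((-10 - 57*123)/31088 + 361) = √((-10 - 7011)*(1/31088) + 361) = √(-7021*1/31088 + 361) = √(-7021/31088 + 361) = √(11215747/31088) = √21792196421/7772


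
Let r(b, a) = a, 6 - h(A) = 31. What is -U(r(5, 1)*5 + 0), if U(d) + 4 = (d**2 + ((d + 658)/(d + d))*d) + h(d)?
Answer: -655/2 ≈ -327.50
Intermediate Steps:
h(A) = -25 (h(A) = 6 - 1*31 = 6 - 31 = -25)
U(d) = 300 + d**2 + d/2 (U(d) = -4 + ((d**2 + ((d + 658)/(d + d))*d) - 25) = -4 + ((d**2 + ((658 + d)/((2*d)))*d) - 25) = -4 + ((d**2 + ((658 + d)*(1/(2*d)))*d) - 25) = -4 + ((d**2 + ((658 + d)/(2*d))*d) - 25) = -4 + ((d**2 + (329 + d/2)) - 25) = -4 + ((329 + d**2 + d/2) - 25) = -4 + (304 + d**2 + d/2) = 300 + d**2 + d/2)
-U(r(5, 1)*5 + 0) = -(300 + (1*5 + 0)**2 + (1*5 + 0)/2) = -(300 + (5 + 0)**2 + (5 + 0)/2) = -(300 + 5**2 + (1/2)*5) = -(300 + 25 + 5/2) = -1*655/2 = -655/2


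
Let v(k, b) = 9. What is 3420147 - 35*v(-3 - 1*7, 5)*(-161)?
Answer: 3470862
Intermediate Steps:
3420147 - 35*v(-3 - 1*7, 5)*(-161) = 3420147 - 35*9*(-161) = 3420147 - 315*(-161) = 3420147 - 1*(-50715) = 3420147 + 50715 = 3470862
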